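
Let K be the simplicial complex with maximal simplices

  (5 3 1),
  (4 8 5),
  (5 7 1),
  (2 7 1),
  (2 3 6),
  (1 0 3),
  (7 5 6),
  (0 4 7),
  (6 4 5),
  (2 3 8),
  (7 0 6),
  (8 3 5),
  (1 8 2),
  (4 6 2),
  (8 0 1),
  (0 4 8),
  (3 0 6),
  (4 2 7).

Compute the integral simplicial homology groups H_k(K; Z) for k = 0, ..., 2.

Take the total order 0 < 1 < 2 < 3 < 4 < 5 < 6 < 7 < 8 on the vertex set. Then K (dimension 2) consists of the simplices:

  0-simplices (9): [0], [1], [2], [3], [4], [5], [6], [7], [8]
  1-simplices (27): (27 of them)
  2-simplices (18): [0,1,3], [0,1,8], [0,3,6], [0,4,7], [0,4,8], [0,6,7], [1,2,7], [1,2,8], [1,3,5], [1,5,7], [2,3,6], [2,3,8], [2,4,6], [2,4,7], [3,5,8], [4,5,6], [4,5,8], [5,6,7]

so the chain groups are C_0 ≅ Z^9, C_1 ≅ Z^27, C_2 ≅ Z^18.

Boundary ∂_1: C_1 → C_0 maps an edge to its endpoints' difference, ∂[p,q] = q − p. For instance
  ∂[4,5] = [5] − [4].
The 9×27 boundary matrix has rank 8 and Smith normal form diag(1,1,1,1,1,1,1,1).

The boundary map ∂_2: C_2 → C_1 acts by ∂[p,q,r] = [q,r] − [p,r] + [p,q]. For instance
  ∂[0,1,3] = [1,3] − [0,3] + [0,1],
  ∂[1,2,8] = [2,8] − [1,8] + [1,2].
The resulting 27×18 matrix has rank 18, and its Smith normal form has invariant factors (1,1,1,1,1,1,1,1,1,1,1,1,1,1,1,1,1,2).

Computing H_k = (kernel of ∂_k) / (image of ∂_{k+1}):

  H_0: rank C_0 − rank ∂_1 = 9 − 8 = 1, and the invariant factors of ∂_1 are all 1, so H_0 = Z.
  H_1: rank ker ∂_1 − rank ∂_2 = (27 − 8) − 18 = 1, and ∂_2 has invariant factor 2 > 1, so H_1 = Z ⊕ Z/2.
  H_2: rank ker ∂_2 − rank ∂_3 = (18 − 18) − 0 = 0, and there is no ∂_3, so H_2 = 0.

H_0 ≅ Z,  H_1 ≅ Z ⊕ Z/2,  H_2 = 0.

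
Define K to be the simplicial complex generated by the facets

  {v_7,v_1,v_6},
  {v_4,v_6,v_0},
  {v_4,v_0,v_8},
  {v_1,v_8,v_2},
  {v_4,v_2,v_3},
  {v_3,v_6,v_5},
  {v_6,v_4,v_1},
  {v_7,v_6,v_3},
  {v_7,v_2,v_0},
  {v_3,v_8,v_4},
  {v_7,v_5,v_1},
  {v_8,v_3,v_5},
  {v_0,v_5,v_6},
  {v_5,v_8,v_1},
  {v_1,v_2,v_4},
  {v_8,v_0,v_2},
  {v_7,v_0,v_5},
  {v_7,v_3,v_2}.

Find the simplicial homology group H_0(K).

H_0 ≅ Z.

Order the vertices as v_0 < v_1 < v_2 < v_3 < v_4 < v_5 < v_6 < v_7 < v_8. Listing each simplex with vertices in this order, K has dimension 2 with simplices:

  0-simplices (9): [v_0], [v_1], [v_2], [v_3], [v_4], [v_5], [v_6], [v_7], [v_8]
  1-simplices (27): (27 of them)
  2-simplices (18): (18 of them)

giving chain groups C_0 ≅ Z^9, C_1 ≅ Z^27, C_2 ≅ Z^18.

Boundary ∂_1: C_1 → C_0 maps an edge to its endpoints' difference, ∂[p,q] = q − p. For instance
  ∂[v_0,v_4] = [v_4] − [v_0].
As a 9×27 matrix over Z this has rank 8, with invariant factors (1,1,1,1,1,1,1,1).

The boundary map ∂_2: C_2 → C_1 acts by ∂[p,q,r] = [q,r] − [p,r] + [p,q]. For instance
  ∂[v_3,v_6,v_7] = [v_6,v_7] − [v_3,v_7] + [v_3,v_6],
  ∂[v_3,v_4,v_8] = [v_4,v_8] − [v_3,v_8] + [v_3,v_4].
As a 27×18 matrix over Z this has rank 18, with invariant factors (1,1,1,1,1,1,1,1,1,1,1,1,1,1,1,1,1,2).

Reading off H_k = ker ∂_k / im ∂_{k+1}:

  H_0: rank C_0 − rank ∂_1 = 9 − 8 = 1, and the invariant factors of ∂_1 are all 1, so H_0 = Z.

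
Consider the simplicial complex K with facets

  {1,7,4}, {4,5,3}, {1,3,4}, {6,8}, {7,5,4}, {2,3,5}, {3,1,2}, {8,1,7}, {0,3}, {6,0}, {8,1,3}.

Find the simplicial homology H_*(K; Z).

Take the total order 0 < 1 < 2 < 3 < 4 < 5 < 6 < 7 < 8 on the vertex set. Then K (dimension 2) consists of the simplices:

  0-simplices (9): [0], [1], [2], [3], [4], [5], [6], [7], [8]
  1-simplices (17): [0,3], [0,6], [1,2], [1,3], [1,4], [1,7], [1,8], [2,3], [2,5], [3,4], [3,5], [3,8], [4,5], [4,7], [5,7], [6,8], [7,8]
  2-simplices (8): [1,2,3], [1,3,4], [1,3,8], [1,4,7], [1,7,8], [2,3,5], [3,4,5], [4,5,7]

so the chain groups are C_0 ≅ Z^9, C_1 ≅ Z^17, C_2 ≅ Z^8.

∂_1: C_1 → C_0 is given by ∂[p,q] = [q] − [p]. For instance
  ∂[1,2] = [2] − [1].
This gives a 9×17 integer matrix of rank 8; reducing to Smith normal form yields diagonal entries (1,1,1,1,1,1,1,1).

Boundary ∂_2: C_2 → C_1 acts by ∂[p,q,r] = [q,r] − [p,r] + [p,q]. For instance
  ∂[3,4,5] = [4,5] − [3,5] + [3,4],
  ∂[1,2,3] = [2,3] − [1,3] + [1,2].
The resulting 17×8 matrix has rank 8, and its Smith normal form has invariant factors (1,1,1,1,1,1,1,1).

Now H_k = ker ∂_k / im ∂_{k+1}, so:

  H_0: rank C_0 − rank ∂_1 = 9 − 8 = 1, and the invariant factors of ∂_1 are all 1, so H_0 ≅ Z.
  H_1: rank ker ∂_1 − rank ∂_2 = (17 − 8) − 8 = 1, and the invariant factors of ∂_2 are all 1, so H_1 ≅ Z.
  H_2: rank ker ∂_2 − rank ∂_3 = (8 − 8) − 0 = 0, and there is no ∂_3, so H_2 ≅ 0.

H_0 ≅ Z,  H_1 ≅ Z,  H_2 = 0.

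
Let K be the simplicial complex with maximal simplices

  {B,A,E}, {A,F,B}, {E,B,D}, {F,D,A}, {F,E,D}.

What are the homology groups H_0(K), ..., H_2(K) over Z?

Fix the vertex order A < B < D < E < F and write every simplex with vertices in increasing order. Then dim K = 2 and the simplices of K are:

  0-simplices (5): A, B, D, E, F
  1-simplices (10): AB, AD, AE, AF, BD, BE, BF, DE, DF, EF
  2-simplices (5): ABE, ABF, ADF, BDE, DEF

so the chain groups are C_0 ≅ Z^5, C_1 ≅ Z^10, C_2 ≅ Z^5.

∂_1: C_1 → C_0 maps an edge to its endpoints' difference, ∂[p,q] = q − p. For instance
  ∂DF = F − D.
This gives a 5×10 integer matrix of rank 4; reducing to Smith normal form yields diagonal entries (1,1,1,1).

∂_2: C_2 → C_1 acts by ∂[p,q,r] = [q,r] − [p,r] + [p,q]. For instance
  ∂ADF = DF − AF + AD,
  ∂ABF = BF − AF + AB.
This gives a 10×5 integer matrix of rank 5; reducing to Smith normal form yields diagonal entries (1,1,1,1,1).

Now H_k = ker ∂_k / im ∂_{k+1}, so:

  H_0: rank C_0 − rank ∂_1 = 5 − 4 = 1, and the invariant factors of ∂_1 are all 1, so H_0 = Z.
  H_1: rank ker ∂_1 − rank ∂_2 = (10 − 4) − 5 = 1, and the invariant factors of ∂_2 are all 1, so H_1 = Z.
  H_2: rank ker ∂_2 − rank ∂_3 = (5 − 5) − 0 = 0, and there is no ∂_3, so H_2 = 0.

As a check, the Euler characteristic is 5 − 10 + 5 = 0, which agrees with 1 − 1 + 0 = 0.
(K is a triangulation of the Möbius band.)

H_0 = Z,  H_1 = Z,  H_2 = 0.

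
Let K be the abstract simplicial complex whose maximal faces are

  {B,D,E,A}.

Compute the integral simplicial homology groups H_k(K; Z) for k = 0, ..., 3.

Take the total order A < B < D < E on the vertex set. Then K (dimension 3) consists of the simplices:

  0-simplices (4): A, B, D, E
  1-simplices (6): AB, AD, AE, BD, BE, DE
  2-simplices (4): ABD, ABE, ADE, BDE
  3-simplices (1): ABDE

so the chain groups are C_0 ≅ Z^4, C_1 ≅ Z^6, C_2 ≅ Z^4, C_3 ≅ Z^1.

Boundary ∂_1: C_1 → C_0 maps an edge to its endpoints' difference, ∂[p,q] = q − p. For instance
  ∂BE = E − B.
The 4×6 boundary matrix has rank 3 and Smith normal form diag(1,1,1).

∂_2: C_2 → C_1 maps a triangle to the signed sum of its edges. For instance
  ∂BDE = DE − BE + BD,
  ∂ADE = DE − AE + AD.
As a 6×4 matrix over Z this has rank 3, with invariant factors (1,1,1).

The boundary map ∂_3: C_3 → C_2 sends each 3-simplex σ to the alternating sum Σ_i (−1)^i (σ with its i-th vertex removed). For instance
  ∂ABDE = BDE − ADE + ABE − ABD.
This gives a 4×1 integer matrix of rank 1; reducing to Smith normal form yields diagonal entries (1).

Now H_k = ker ∂_k / im ∂_{k+1}, so:

  H_0: rank C_0 − rank ∂_1 = 4 − 3 = 1, and the invariant factors of ∂_1 are all 1, so H_0 ≅ Z.
  H_1: rank ker ∂_1 − rank ∂_2 = (6 − 3) − 3 = 0, and the invariant factors of ∂_2 are all 1, so H_1 ≅ 0.
  H_2: rank ker ∂_2 − rank ∂_3 = (4 − 3) − 1 = 0, and the invariant factors of ∂_3 are all 1, so H_2 ≅ 0.
  H_3: rank ker ∂_3 − rank ∂_4 = (1 − 1) − 0 = 0, and there is no ∂_4, so H_3 ≅ 0.

H_0 = Z,  H_1 = 0,  H_2 = 0,  H_3 = 0.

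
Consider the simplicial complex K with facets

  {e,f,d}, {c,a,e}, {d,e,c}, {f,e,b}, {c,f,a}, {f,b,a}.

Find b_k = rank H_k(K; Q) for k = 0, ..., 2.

b_0 = 1, b_1 = 1, b_2 = 0.

Take the total order a < b < c < d < e < f on the vertex set. Then K (dimension 2) consists of the simplices:

  0-simplices (6): a, b, c, d, e, f
  1-simplices (12): ab, ac, ae, af, be, bf, cd, ce, cf, de, df, ef
  2-simplices (6): abf, ace, acf, bef, cde, def

so the chain groups are C_0 ≅ Z^6, C_1 ≅ Z^12, C_2 ≅ Z^6.

Boundary ∂_1: C_1 → C_0 maps an edge to its endpoints' difference, ∂[p,q] = q − p.
As a 6×12 matrix over Z this has rank 5, with invariant factors (1,1,1,1,1).

∂_2: C_2 → C_1 acts by ∂[p,q,r] = [q,r] − [p,r] + [p,q]. For instance
  ∂def = ef − df + de,
  ∂ace = ce − ae + ac.
As a 12×6 matrix over Z this has rank 6, with invariant factors (1,1,1,1,1,1).

Reading off H_k = ker ∂_k / im ∂_{k+1}:

  H_0: rank C_0 − rank ∂_1 = 6 − 5 = 1, and the invariant factors of ∂_1 are all 1, so H_0 = Z.
  H_1: rank ker ∂_1 − rank ∂_2 = (12 − 5) − 6 = 1, and the invariant factors of ∂_2 are all 1, so H_1 = Z.
  H_2: rank ker ∂_2 − rank ∂_3 = (6 − 6) − 0 = 0, and there is no ∂_3, so H_2 = 0.

As a check, the Euler characteristic is 6 − 12 + 6 = 0, which agrees with 1 − 1 + 0 = 0.

Hence the Betti numbers are b_0 = 1, b_1 = 1, b_2 = 0.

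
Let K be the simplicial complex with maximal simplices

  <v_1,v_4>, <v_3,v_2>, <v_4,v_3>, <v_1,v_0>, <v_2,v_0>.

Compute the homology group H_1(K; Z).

K has 5 vertices, 5 edges.
rank ∂_1 = 4, rank ∂_2 = 0 ⇒ b_1 = 5 − 4 − 0 = 1. So H_1 = Z.

H_1 ≅ Z.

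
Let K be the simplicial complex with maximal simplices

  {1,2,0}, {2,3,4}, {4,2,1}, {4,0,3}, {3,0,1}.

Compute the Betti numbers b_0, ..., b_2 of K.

Take the total order 0 < 1 < 2 < 3 < 4 on the vertex set. Then K (dimension 2) consists of the simplices:

  0-simplices (5): [0], [1], [2], [3], [4]
  1-simplices (10): [0,1], [0,2], [0,3], [0,4], [1,2], [1,3], [1,4], [2,3], [2,4], [3,4]
  2-simplices (5): [0,1,2], [0,1,3], [0,3,4], [1,2,4], [2,3,4]

so the chain groups are C_0 ≅ Z^5, C_1 ≅ Z^10, C_2 ≅ Z^5.

Boundary ∂_1: C_1 → C_0 maps an edge to its endpoints' difference, ∂[p,q] = q − p.
This gives a 5×10 integer matrix of rank 4; reducing to Smith normal form yields diagonal entries (1,1,1,1).

Boundary ∂_2: C_2 → C_1 sends each 2-simplex [p,q,r] to [q,r] − [p,r] + [p,q]. For instance
  ∂[2,3,4] = [3,4] − [2,4] + [2,3],
  ∂[0,1,3] = [1,3] − [0,3] + [0,1].
The resulting 10×5 matrix has rank 5, and its Smith normal form has invariant factors (1,1,1,1,1).

From H_k ≅ ker(∂_k) / im(∂_{k+1}) we obtain:

  H_0: rank C_0 − rank ∂_1 = 5 − 4 = 1, and the invariant factors of ∂_1 are all 1, so H_0 ≅ Z.
  H_1: rank ker ∂_1 − rank ∂_2 = (10 − 4) − 5 = 1, and the invariant factors of ∂_2 are all 1, so H_1 ≅ Z.
  H_2: rank ker ∂_2 − rank ∂_3 = (5 − 5) − 0 = 0, and there is no ∂_3, so H_2 ≅ 0.

As a check, the Euler characteristic is 5 − 10 + 5 = 0, which agrees with 1 − 1 + 0 = 0.

Hence the Betti numbers are b_0 = 1, b_1 = 1, b_2 = 0.

b_0 = 1, b_1 = 1, b_2 = 0.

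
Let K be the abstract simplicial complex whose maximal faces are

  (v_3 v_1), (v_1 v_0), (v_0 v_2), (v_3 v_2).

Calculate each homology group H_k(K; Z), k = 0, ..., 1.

H_0 = Z,  H_1 = Z.

We work with the vertex ordering v_0 < v_1 < v_2 < v_3. The simplices of K, each written with vertices in increasing order, are:

  0-simplices (4): [v_0], [v_1], [v_2], [v_3]
  1-simplices (4): [v_0,v_1], [v_0,v_2], [v_1,v_3], [v_2,v_3]

so the chain groups are C_0 ≅ Z^4, C_1 ≅ Z^4.

Boundary ∂_1: C_1 → C_0 is given by ∂[p,q] = [q] − [p]. For instance
  ∂[v_0,v_1] = [v_1] − [v_0].
The resulting 4×4 matrix has rank 3, and its Smith normal form has invariant factors (1,1,1).

From H_k ≅ ker(∂_k) / im(∂_{k+1}) we obtain:

  H_0: rank C_0 − rank ∂_1 = 4 − 3 = 1, and the invariant factors of ∂_1 are all 1, so H_0 ≅ Z.
  H_1: rank ker ∂_1 − rank ∂_2 = (4 − 3) − 0 = 1, and there is no ∂_2, so H_1 ≅ Z.

As a check, the Euler characteristic is 4 − 4 = 0, which agrees with 1 − 1 = 0.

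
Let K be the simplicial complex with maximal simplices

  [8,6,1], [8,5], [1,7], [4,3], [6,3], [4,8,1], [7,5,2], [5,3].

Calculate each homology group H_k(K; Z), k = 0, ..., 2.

K has 8 vertices, 13 edges, 3 triangles.
rank ∂_0 = 0, rank ∂_1 = 7 ⇒ b_0 = 8 − 0 − 7 = 1; all invariant factors of ∂_1 are 1 so no torsion. So H_0 ≅ Z.
rank ∂_1 = 7, rank ∂_2 = 3 ⇒ b_1 = 13 − 7 − 3 = 3; all invariant factors of ∂_2 are 1 so no torsion. So H_1 ≅ Z^3.
rank ∂_2 = 3, rank ∂_3 = 0 ⇒ b_2 = 3 − 3 − 0 = 0. So H_2 ≅ 0.

H_0 = Z,  H_1 = Z^3,  H_2 = 0.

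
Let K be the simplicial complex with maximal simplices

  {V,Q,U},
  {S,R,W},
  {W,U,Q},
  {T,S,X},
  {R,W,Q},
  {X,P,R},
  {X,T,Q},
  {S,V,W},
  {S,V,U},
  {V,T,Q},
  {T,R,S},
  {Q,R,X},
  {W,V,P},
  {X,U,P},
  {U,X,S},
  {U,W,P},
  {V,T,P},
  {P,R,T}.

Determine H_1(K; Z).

We work with the vertex ordering P < Q < R < S < T < U < V < W < X. The simplices of K, each written with vertices in increasing order, are:

  0-simplices (9): P, Q, R, S, T, U, V, W, X
  1-simplices (27): PR, PT, PU, PV, PW, PX, QR, QT, QU, QV, QW, QX, RS, RT, RW, RX, ST, SU, SV, SW, SX, TV, TX, UV, UW, UX, VW
  2-simplices (18): PRT, PRX, PTV, PUW, PUX, PVW, QRW, QRX, QTV, QTX, QUV, QUW, RST, RSW, STX, SUV, SUX, SVW

so the chain groups are C_0 ≅ Z^9, C_1 ≅ Z^27, C_2 ≅ Z^18.

∂_1: C_1 → C_0 maps an edge to its endpoints' difference, ∂[p,q] = q − p. For instance
  ∂QU = U − Q.
As a 9×27 matrix over Z this has rank 8, with invariant factors (1,1,1,1,1,1,1,1).

The boundary map ∂_2: C_2 → C_1 maps a triangle to the signed sum of its edges. For instance
  ∂QUV = UV − QV + QU,
  ∂PRT = RT − PT + PR.
The 27×18 boundary matrix has rank 18 and Smith normal form diag(1,1,1,1,1,1,1,1,1,1,1,1,1,1,1,1,1,2).

Computing H_k = (kernel of ∂_k) / (image of ∂_{k+1}):

  H_1: rank ker ∂_1 − rank ∂_2 = (27 − 8) − 18 = 1, and ∂_2 has invariant factor 2 > 1, so H_1 = Z ⊕ Z/2.

(K is a triangulation of the Klein bottle.)

H_1 = Z ⊕ Z/2.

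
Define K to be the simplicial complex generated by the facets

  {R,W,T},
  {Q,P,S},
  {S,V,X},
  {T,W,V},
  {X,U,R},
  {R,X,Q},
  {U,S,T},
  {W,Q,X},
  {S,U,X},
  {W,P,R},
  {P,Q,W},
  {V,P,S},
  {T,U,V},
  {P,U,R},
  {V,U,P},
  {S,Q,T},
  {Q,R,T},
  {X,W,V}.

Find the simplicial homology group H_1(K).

H_1 = Z × Z/2.

We work with the vertex ordering P < Q < R < S < T < U < V < W < X. The simplices of K, each written with vertices in increasing order, are:

  0-simplices (9): P, Q, R, S, T, U, V, W, X
  1-simplices (27): PQ, PR, PS, PU, PV, PW, QR, QS, QT, QW, QX, RT, RU, RW, RX, ST, SU, SV, SX, TU, TV, TW, UV, UX, VW, VX, WX
  2-simplices (18): PQS, PQW, PRU, PRW, PSV, PUV, QRT, QRX, QST, QWX, RTW, RUX, STU, SUX, SVX, TUV, TVW, VWX

Hence C_0 ≅ Z^9, C_1 ≅ Z^27, C_2 ≅ Z^18.

Boundary ∂_1: C_1 → C_0 is given by ∂[p,q] = [q] − [p].
The resulting 9×27 matrix has rank 8, and its Smith normal form has invariant factors (1,1,1,1,1,1,1,1).

The boundary map ∂_2: C_2 → C_1 acts by ∂[p,q,r] = [q,r] − [p,r] + [p,q]. For instance
  ∂QRT = RT − QT + QR,
  ∂PSV = SV − PV + PS.
As a 27×18 matrix over Z this has rank 18, with invariant factors (1,1,1,1,1,1,1,1,1,1,1,1,1,1,1,1,1,2).

From H_k ≅ ker(∂_k) / im(∂_{k+1}) we obtain:

  H_1: rank ker ∂_1 − rank ∂_2 = (27 − 8) − 18 = 1, and ∂_2 has invariant factor 2 > 1, so H_1 ≅ Z × Z/2.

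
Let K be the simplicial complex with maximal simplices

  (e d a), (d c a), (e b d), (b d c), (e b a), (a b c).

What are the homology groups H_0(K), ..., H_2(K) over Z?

K has 5 vertices, 9 edges, 6 triangles.
rank ∂_0 = 0, rank ∂_1 = 4 ⇒ b_0 = 5 − 0 − 4 = 1; all invariant factors of ∂_1 are 1 so no torsion. So H_0 = Z.
rank ∂_1 = 4, rank ∂_2 = 5 ⇒ b_1 = 9 − 4 − 5 = 0; all invariant factors of ∂_2 are 1 so no torsion. So H_1 = 0.
rank ∂_2 = 5, rank ∂_3 = 0 ⇒ b_2 = 6 − 5 − 0 = 1. So H_2 = Z.

H_0 = Z,  H_1 = 0,  H_2 = Z.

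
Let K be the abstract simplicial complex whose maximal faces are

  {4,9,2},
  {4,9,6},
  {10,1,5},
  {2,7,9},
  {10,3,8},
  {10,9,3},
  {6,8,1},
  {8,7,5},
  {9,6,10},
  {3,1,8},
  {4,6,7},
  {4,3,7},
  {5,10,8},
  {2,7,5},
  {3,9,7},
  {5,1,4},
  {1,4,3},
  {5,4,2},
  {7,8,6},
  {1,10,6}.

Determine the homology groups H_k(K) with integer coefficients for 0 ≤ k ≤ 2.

We work with the vertex ordering 1 < 2 < 3 < 4 < 5 < 6 < 7 < 8 < 9 < 10. The simplices of K, each written with vertices in increasing order, are:

  0-simplices (10): [1], [2], [3], [4], [5], [6], [7], [8], [9], [10]
  1-simplices (30): (30 of them)
  2-simplices (20): (20 of them)

giving chain groups C_0 ≅ Z^10, C_1 ≅ Z^30, C_2 ≅ Z^20.

The boundary map ∂_1: C_1 → C_0 is given by ∂[p,q] = [q] − [p].
This gives a 10×30 integer matrix of rank 9; reducing to Smith normal form yields diagonal entries (1,1,1,1,1,1,1,1,1).

The boundary map ∂_2: C_2 → C_1 acts by ∂[p,q,r] = [q,r] − [p,r] + [p,q]. For instance
  ∂[3,4,7] = [4,7] − [3,7] + [3,4],
  ∂[3,7,9] = [7,9] − [3,9] + [3,7].
The 30×20 boundary matrix has rank 20 and Smith normal form diag(1,1,1,1,1,1,1,1,1,1,1,1,1,1,1,1,1,1,1,2).

From H_k ≅ ker(∂_k) / im(∂_{k+1}) we obtain:

  H_0: rank C_0 − rank ∂_1 = 10 − 9 = 1, and the invariant factors of ∂_1 are all 1, so H_0 ≅ Z.
  H_1: rank ker ∂_1 − rank ∂_2 = (30 − 9) − 20 = 1, and ∂_2 has invariant factor 2 > 1, so H_1 ≅ Z ⊕ Z/2.
  H_2: rank ker ∂_2 − rank ∂_3 = (20 − 20) − 0 = 0, and there is no ∂_3, so H_2 ≅ 0.

As a check, the Euler characteristic is 10 − 30 + 20 = 0, which agrees with 1 − 1 + 0 = 0.
(K is a triangulation of the Klein bottle.)

H_0 = Z,  H_1 = Z ⊕ Z/2,  H_2 = 0.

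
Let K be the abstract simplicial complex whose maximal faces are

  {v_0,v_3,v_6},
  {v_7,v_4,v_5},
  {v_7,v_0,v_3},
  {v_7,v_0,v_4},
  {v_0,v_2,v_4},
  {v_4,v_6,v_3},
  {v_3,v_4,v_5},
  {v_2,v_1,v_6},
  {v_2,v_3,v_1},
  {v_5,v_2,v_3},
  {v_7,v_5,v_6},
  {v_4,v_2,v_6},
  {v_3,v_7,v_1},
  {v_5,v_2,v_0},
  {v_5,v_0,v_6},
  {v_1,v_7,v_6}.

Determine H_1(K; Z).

Fix the vertex order v_0 < v_1 < v_2 < v_3 < v_4 < v_5 < v_6 < v_7 and write every simplex with vertices in increasing order. Then dim K = 2 and the simplices of K are:

  0-simplices (8): [v_0], [v_1], [v_2], [v_3], [v_4], [v_5], [v_6], [v_7]
  1-simplices (24): (24 of them)
  2-simplices (16): (16 of them)

so the chain groups are C_0 ≅ Z^8, C_1 ≅ Z^24, C_2 ≅ Z^16.

∂_1: C_1 → C_0 maps an edge to its endpoints' difference, ∂[p,q] = q − p.
This gives a 8×24 integer matrix of rank 7; reducing to Smith normal form yields diagonal entries (1,1,1,1,1,1,1).

∂_2: C_2 → C_1 acts by ∂[p,q,r] = [q,r] − [p,r] + [p,q]. For instance
  ∂[v_5,v_6,v_7] = [v_6,v_7] − [v_5,v_7] + [v_5,v_6],
  ∂[v_2,v_4,v_6] = [v_4,v_6] − [v_2,v_6] + [v_2,v_4].
The resulting 24×16 matrix has rank 15, and its Smith normal form has invariant factors (1,1,1,1,1,1,1,1,1,1,1,1,1,1,1).

Now H_k = ker ∂_k / im ∂_{k+1}, so:

  H_1: rank ker ∂_1 − rank ∂_2 = (24 − 7) − 15 = 2, and the invariant factors of ∂_2 are all 1, so H_1 = Z^2.

(K is a triangulation of the torus T^2.)

H_1 ≅ Z^2.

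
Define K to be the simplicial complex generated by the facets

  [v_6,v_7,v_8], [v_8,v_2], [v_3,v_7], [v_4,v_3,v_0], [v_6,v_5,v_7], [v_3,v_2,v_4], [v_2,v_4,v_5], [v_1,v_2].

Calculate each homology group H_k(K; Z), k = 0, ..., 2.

H_0 ≅ Z,  H_1 ≅ Z^2,  H_2 = 0.

Fix the vertex order v_0 < v_1 < v_2 < v_3 < v_4 < v_5 < v_6 < v_7 < v_8 and write every simplex with vertices in increasing order. Then dim K = 2 and the simplices of K are:

  0-simplices (9): [v_0], [v_1], [v_2], [v_3], [v_4], [v_5], [v_6], [v_7], [v_8]
  1-simplices (15): (15 of them)
  2-simplices (5): [v_0,v_3,v_4], [v_2,v_3,v_4], [v_2,v_4,v_5], [v_5,v_6,v_7], [v_6,v_7,v_8]

so the chain groups are C_0 ≅ Z^9, C_1 ≅ Z^15, C_2 ≅ Z^5.

Boundary ∂_1: C_1 → C_0 sends each edge [p,q] (with p < q) to q − p. For instance
  ∂[v_5,v_6] = [v_6] − [v_5].
The resulting 9×15 matrix has rank 8, and its Smith normal form has invariant factors (1,1,1,1,1,1,1,1).

∂_2: C_2 → C_1 acts by ∂[p,q,r] = [q,r] − [p,r] + [p,q]. For instance
  ∂[v_2,v_3,v_4] = [v_3,v_4] − [v_2,v_4] + [v_2,v_3],
  ∂[v_2,v_4,v_5] = [v_4,v_5] − [v_2,v_5] + [v_2,v_4].
This gives a 15×5 integer matrix of rank 5; reducing to Smith normal form yields diagonal entries (1,1,1,1,1).

Now H_k = ker ∂_k / im ∂_{k+1}, so:

  H_0: rank C_0 − rank ∂_1 = 9 − 8 = 1, and the invariant factors of ∂_1 are all 1, so H_0 ≅ Z.
  H_1: rank ker ∂_1 − rank ∂_2 = (15 − 8) − 5 = 2, and the invariant factors of ∂_2 are all 1, so H_1 ≅ Z^2.
  H_2: rank ker ∂_2 − rank ∂_3 = (5 − 5) − 0 = 0, and there is no ∂_3, so H_2 ≅ 0.

As a check, the Euler characteristic is 9 − 15 + 5 = -1, which agrees with 1 − 2 + 0 = -1.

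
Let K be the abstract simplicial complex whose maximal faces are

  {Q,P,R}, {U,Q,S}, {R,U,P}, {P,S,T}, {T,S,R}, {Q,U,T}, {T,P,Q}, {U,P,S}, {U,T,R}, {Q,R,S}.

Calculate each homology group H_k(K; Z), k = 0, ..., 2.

Order the vertices as P < Q < R < S < T < U. Listing each simplex with vertices in this order, K has dimension 2 with simplices:

  0-simplices (6): P, Q, R, S, T, U
  1-simplices (15): PQ, PR, PS, PT, PU, QR, QS, QT, QU, RS, RT, RU, ST, SU, TU
  2-simplices (10): PQR, PQT, PRU, PST, PSU, QRS, QSU, QTU, RST, RTU

Hence C_0 ≅ Z^6, C_1 ≅ Z^15, C_2 ≅ Z^10.

Boundary ∂_1: C_1 → C_0 is given by ∂[p,q] = [q] − [p]. For instance
  ∂PT = T − P.
The 6×15 boundary matrix has rank 5 and Smith normal form diag(1,1,1,1,1).

The boundary map ∂_2: C_2 → C_1 sends each 2-simplex [p,q,r] to [q,r] − [p,r] + [p,q]. For instance
  ∂QSU = SU − QU + QS,
  ∂PRU = RU − PU + PR.
The resulting 15×10 matrix has rank 10, and its Smith normal form has invariant factors (1,1,1,1,1,1,1,1,1,2).

Now H_k = ker ∂_k / im ∂_{k+1}, so:

  H_0: rank C_0 − rank ∂_1 = 6 − 5 = 1, and the invariant factors of ∂_1 are all 1, so H_0 ≅ Z.
  H_1: rank ker ∂_1 − rank ∂_2 = (15 − 5) − 10 = 0, and ∂_2 has invariant factor 2 > 1, so H_1 ≅ Z_2.
  H_2: rank ker ∂_2 − rank ∂_3 = (10 − 10) − 0 = 0, and there is no ∂_3, so H_2 ≅ 0.

(K is a triangulation of the real projective plane RP^2.)

H_0 = Z,  H_1 = Z_2,  H_2 = 0.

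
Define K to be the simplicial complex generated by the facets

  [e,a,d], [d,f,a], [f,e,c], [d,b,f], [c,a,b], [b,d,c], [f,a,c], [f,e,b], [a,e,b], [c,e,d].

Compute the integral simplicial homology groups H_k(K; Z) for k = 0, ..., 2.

We work with the vertex ordering a < b < c < d < e < f. The simplices of K, each written with vertices in increasing order, are:

  0-simplices (6): a, b, c, d, e, f
  1-simplices (15): ab, ac, ad, ae, af, bc, bd, be, bf, cd, ce, cf, de, df, ef
  2-simplices (10): abc, abe, acf, ade, adf, bcd, bdf, bef, cde, cef

so the chain groups are C_0 ≅ Z^6, C_1 ≅ Z^15, C_2 ≅ Z^10.

Boundary ∂_1: C_1 → C_0 maps an edge to its endpoints' difference, ∂[p,q] = q − p. For instance
  ∂ce = e − c.
As a 6×15 matrix over Z this has rank 5, with invariant factors (1,1,1,1,1).

Boundary ∂_2: C_2 → C_1 acts by ∂[p,q,r] = [q,r] − [p,r] + [p,q]. For instance
  ∂abc = bc − ac + ab,
  ∂abe = be − ae + ab.
The 15×10 boundary matrix has rank 10 and Smith normal form diag(1,1,1,1,1,1,1,1,1,2).

From H_k ≅ ker(∂_k) / im(∂_{k+1}) we obtain:

  H_0: rank C_0 − rank ∂_1 = 6 − 5 = 1, and the invariant factors of ∂_1 are all 1, so H_0 = Z.
  H_1: rank ker ∂_1 − rank ∂_2 = (15 − 5) − 10 = 0, and ∂_2 has invariant factor 2 > 1, so H_1 = Z/2Z.
  H_2: rank ker ∂_2 − rank ∂_3 = (10 − 10) − 0 = 0, and there is no ∂_3, so H_2 = 0.

H_0 ≅ Z,  H_1 ≅ Z/2Z,  H_2 = 0.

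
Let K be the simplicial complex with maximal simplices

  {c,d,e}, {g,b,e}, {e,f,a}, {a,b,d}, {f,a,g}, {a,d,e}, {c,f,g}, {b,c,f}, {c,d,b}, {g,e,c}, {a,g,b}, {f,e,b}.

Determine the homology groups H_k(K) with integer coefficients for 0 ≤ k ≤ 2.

H_0 = Z,  H_1 = Z/2,  H_2 = 0.

We work with the vertex ordering a < b < c < d < e < f < g. The simplices of K, each written with vertices in increasing order, are:

  0-simplices (7): a, b, c, d, e, f, g
  1-simplices (18): ab, ad, ae, af, ag, bc, bd, be, bf, bg, cd, ce, cf, cg, de, ef, eg, fg
  2-simplices (12): abd, abg, ade, aef, afg, bcd, bcf, bef, beg, cde, ceg, cfg

Hence C_0 ≅ Z^7, C_1 ≅ Z^18, C_2 ≅ Z^12.

∂_1: C_1 → C_0 sends each edge [p,q] (with p < q) to q − p.
The 7×18 boundary matrix has rank 6 and Smith normal form diag(1,1,1,1,1,1).

Boundary ∂_2: C_2 → C_1 maps a triangle to the signed sum of its edges. For instance
  ∂ceg = eg − cg + ce,
  ∂beg = eg − bg + be.
The resulting 18×12 matrix has rank 12, and its Smith normal form has invariant factors (1,1,1,1,1,1,1,1,1,1,1,2).

Computing H_k = (kernel of ∂_k) / (image of ∂_{k+1}):

  H_0: rank C_0 − rank ∂_1 = 7 − 6 = 1, and the invariant factors of ∂_1 are all 1, so H_0 ≅ Z.
  H_1: rank ker ∂_1 − rank ∂_2 = (18 − 6) − 12 = 0, and ∂_2 has invariant factor 2 > 1, so H_1 ≅ Z/2.
  H_2: rank ker ∂_2 − rank ∂_3 = (12 − 12) − 0 = 0, and there is no ∂_3, so H_2 ≅ 0.

As a check, the Euler characteristic is 7 − 18 + 12 = 1, which agrees with 1 − 0 + 0 = 1.
(K is a triangulation of the real projective plane RP^2.)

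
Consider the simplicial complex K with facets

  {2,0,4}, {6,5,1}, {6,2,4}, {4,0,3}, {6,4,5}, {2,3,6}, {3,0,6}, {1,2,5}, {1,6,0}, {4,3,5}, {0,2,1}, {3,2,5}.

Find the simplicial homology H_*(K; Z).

We work with the vertex ordering 0 < 1 < 2 < 3 < 4 < 5 < 6. The simplices of K, each written with vertices in increasing order, are:

  0-simplices (7): [0], [1], [2], [3], [4], [5], [6]
  1-simplices (18): [0,1], [0,2], [0,3], [0,4], [0,6], [1,2], [1,5], [1,6], [2,3], [2,4], [2,5], [2,6], [3,4], [3,5], [3,6], [4,5], [4,6], [5,6]
  2-simplices (12): [0,1,2], [0,1,6], [0,2,4], [0,3,4], [0,3,6], [1,2,5], [1,5,6], [2,3,5], [2,3,6], [2,4,6], [3,4,5], [4,5,6]

so the chain groups are C_0 ≅ Z^7, C_1 ≅ Z^18, C_2 ≅ Z^12.

The boundary map ∂_1: C_1 → C_0 is given by ∂[p,q] = [q] − [p].
The 7×18 boundary matrix has rank 6 and Smith normal form diag(1,1,1,1,1,1).

Boundary ∂_2: C_2 → C_1 sends each 2-simplex [p,q,r] to [q,r] − [p,r] + [p,q]. For instance
  ∂[2,3,6] = [3,6] − [2,6] + [2,3],
  ∂[2,4,6] = [4,6] − [2,6] + [2,4].
This gives a 18×12 integer matrix of rank 12; reducing to Smith normal form yields diagonal entries (1,1,1,1,1,1,1,1,1,1,1,2).

Reading off H_k = ker ∂_k / im ∂_{k+1}:

  H_0: rank C_0 − rank ∂_1 = 7 − 6 = 1, and the invariant factors of ∂_1 are all 1, so H_0 ≅ Z.
  H_1: rank ker ∂_1 − rank ∂_2 = (18 − 6) − 12 = 0, and ∂_2 has invariant factor 2 > 1, so H_1 ≅ Z/2.
  H_2: rank ker ∂_2 − rank ∂_3 = (12 − 12) − 0 = 0, and there is no ∂_3, so H_2 ≅ 0.

H_0 ≅ Z,  H_1 ≅ Z/2,  H_2 = 0.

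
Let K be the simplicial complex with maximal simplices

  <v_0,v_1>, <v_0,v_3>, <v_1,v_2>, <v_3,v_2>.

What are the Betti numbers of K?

b_0 = 1, b_1 = 1.

Order the vertices as v_0 < v_1 < v_2 < v_3. Listing each simplex with vertices in this order, K has dimension 1 with simplices:

  0-simplices (4): [v_0], [v_1], [v_2], [v_3]
  1-simplices (4): [v_0,v_1], [v_0,v_3], [v_1,v_2], [v_2,v_3]

Hence C_0 ≅ Z^4, C_1 ≅ Z^4.

Boundary ∂_1: C_1 → C_0 sends each edge [p,q] (with p < q) to q − p. For instance
  ∂[v_1,v_2] = [v_2] − [v_1].
As a 4×4 matrix over Z this has rank 3, with invariant factors (1,1,1).

From H_k ≅ ker(∂_k) / im(∂_{k+1}) we obtain:

  H_0: rank C_0 − rank ∂_1 = 4 − 3 = 1, and the invariant factors of ∂_1 are all 1, so H_0 ≅ Z.
  H_1: rank ker ∂_1 − rank ∂_2 = (4 − 3) − 0 = 1, and there is no ∂_2, so H_1 ≅ Z.

As a check, the Euler characteristic is 4 − 4 = 0, which agrees with 1 − 1 = 0.

Hence the Betti numbers are b_0 = 1, b_1 = 1.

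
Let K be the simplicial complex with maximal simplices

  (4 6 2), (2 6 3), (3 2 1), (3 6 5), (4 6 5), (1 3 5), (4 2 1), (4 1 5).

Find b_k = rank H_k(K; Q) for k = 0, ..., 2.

We work with the vertex ordering 1 < 2 < 3 < 4 < 5 < 6. The simplices of K, each written with vertices in increasing order, are:

  0-simplices (6): [1], [2], [3], [4], [5], [6]
  1-simplices (12): [1,2], [1,3], [1,4], [1,5], [2,3], [2,4], [2,6], [3,5], [3,6], [4,5], [4,6], [5,6]
  2-simplices (8): [1,2,3], [1,2,4], [1,3,5], [1,4,5], [2,3,6], [2,4,6], [3,5,6], [4,5,6]

Hence C_0 ≅ Z^6, C_1 ≅ Z^12, C_2 ≅ Z^8.

The boundary map ∂_1: C_1 → C_0 maps an edge to its endpoints' difference, ∂[p,q] = q − p. For instance
  ∂[1,5] = [5] − [1].
As a 6×12 matrix over Z this has rank 5, with invariant factors (1,1,1,1,1).

The boundary map ∂_2: C_2 → C_1 maps a triangle to the signed sum of its edges. For instance
  ∂[2,3,6] = [3,6] − [2,6] + [2,3],
  ∂[1,3,5] = [3,5] − [1,5] + [1,3].
As a 12×8 matrix over Z this has rank 7, with invariant factors (1,1,1,1,1,1,1).

Computing H_k = (kernel of ∂_k) / (image of ∂_{k+1}):

  H_0: rank C_0 − rank ∂_1 = 6 − 5 = 1, and the invariant factors of ∂_1 are all 1, so H_0 = Z.
  H_1: rank ker ∂_1 − rank ∂_2 = (12 − 5) − 7 = 0, and the invariant factors of ∂_2 are all 1, so H_1 = 0.
  H_2: rank ker ∂_2 − rank ∂_3 = (8 − 7) − 0 = 1, and there is no ∂_3, so H_2 = Z.

As a check, the Euler characteristic is 6 − 12 + 8 = 2, which agrees with 1 − 0 + 1 = 2.
(K is a triangulation of the 2-sphere S^2.)

Hence the Betti numbers are b_0 = 1, b_1 = 0, b_2 = 1.

b_0 = 1, b_1 = 0, b_2 = 1.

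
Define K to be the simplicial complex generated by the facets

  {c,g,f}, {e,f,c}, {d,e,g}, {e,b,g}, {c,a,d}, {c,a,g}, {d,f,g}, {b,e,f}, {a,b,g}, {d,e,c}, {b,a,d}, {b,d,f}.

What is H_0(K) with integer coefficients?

Order the vertices as a < b < c < d < e < f < g. Listing each simplex with vertices in this order, K has dimension 2 with simplices:

  0-simplices (7): a, b, c, d, e, f, g
  1-simplices (18): ab, ac, ad, ag, bd, be, bf, bg, cd, ce, cf, cg, de, df, dg, ef, eg, fg
  2-simplices (12): abd, abg, acd, acg, bdf, bef, beg, cde, cef, cfg, deg, dfg

giving chain groups C_0 ≅ Z^7, C_1 ≅ Z^18, C_2 ≅ Z^12.

Boundary ∂_1: C_1 → C_0 sends each edge [p,q] (with p < q) to q − p.
The resulting 7×18 matrix has rank 6, and its Smith normal form has invariant factors (1,1,1,1,1,1).

The boundary map ∂_2: C_2 → C_1 maps a triangle to the signed sum of its edges. For instance
  ∂bdf = df − bf + bd,
  ∂deg = eg − dg + de.
As a 18×12 matrix over Z this has rank 12, with invariant factors (1,1,1,1,1,1,1,1,1,1,1,2).

Reading off H_k = ker ∂_k / im ∂_{k+1}:

  H_0: rank C_0 − rank ∂_1 = 7 − 6 = 1, and the invariant factors of ∂_1 are all 1, so H_0 = Z.

H_0 ≅ Z.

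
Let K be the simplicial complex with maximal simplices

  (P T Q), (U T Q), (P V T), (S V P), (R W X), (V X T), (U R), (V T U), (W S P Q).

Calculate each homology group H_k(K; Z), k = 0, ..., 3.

H_0 ≅ Z,  H_1 ≅ Z^2,  H_2 = 0,  H_3 = 0.

Take the total order P < Q < R < S < T < U < V < W < X on the vertex set. Then K (dimension 3) consists of the simplices:

  0-simplices (9): P, Q, R, S, T, U, V, W, X
  1-simplices (20): PQ, PS, PT, PV, PW, QS, QT, QU, QW, RU, RW, RX, SV, SW, TU, TV, TX, UV, VX, WX
  2-simplices (11): PQS, PQT, PQW, PSV, PSW, PTV, QSW, QTU, RWX, TUV, TVX
  3-simplices (1): PQSW

giving chain groups C_0 ≅ Z^9, C_1 ≅ Z^20, C_2 ≅ Z^11, C_3 ≅ Z^1.

Boundary ∂_1: C_1 → C_0 sends each edge [p,q] (with p < q) to q − p. For instance
  ∂RW = W − R.
The resulting 9×20 matrix has rank 8, and its Smith normal form has invariant factors (1,1,1,1,1,1,1,1).

Boundary ∂_2: C_2 → C_1 sends each 2-simplex [p,q,r] to [q,r] − [p,r] + [p,q]. For instance
  ∂TVX = VX − TX + TV,
  ∂TUV = UV − TV + TU.
As a 20×11 matrix over Z this has rank 10, with invariant factors (1,1,1,1,1,1,1,1,1,1).

The boundary map ∂_3: C_3 → C_2 sends each 3-simplex σ to the alternating sum Σ_i (−1)^i (σ with its i-th vertex removed). For instance
  ∂PQSW = QSW − PSW + PQW − PQS.
This gives a 11×1 integer matrix of rank 1; reducing to Smith normal form yields diagonal entries (1).

Computing H_k = (kernel of ∂_k) / (image of ∂_{k+1}):

  H_0: rank C_0 − rank ∂_1 = 9 − 8 = 1, and the invariant factors of ∂_1 are all 1, so H_0 ≅ Z.
  H_1: rank ker ∂_1 − rank ∂_2 = (20 − 8) − 10 = 2, and the invariant factors of ∂_2 are all 1, so H_1 ≅ Z^2.
  H_2: rank ker ∂_2 − rank ∂_3 = (11 − 10) − 1 = 0, and the invariant factors of ∂_3 are all 1, so H_2 ≅ 0.
  H_3: rank ker ∂_3 − rank ∂_4 = (1 − 1) − 0 = 0, and there is no ∂_4, so H_3 ≅ 0.

As a check, the Euler characteristic is 9 − 20 + 11 − 1 = -1, which agrees with 1 − 2 + 0 − 0 = -1.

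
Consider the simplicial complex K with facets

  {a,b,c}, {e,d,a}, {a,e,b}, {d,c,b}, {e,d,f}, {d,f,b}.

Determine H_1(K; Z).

H_1 ≅ Z.

We work with the vertex ordering a < b < c < d < e < f. The simplices of K, each written with vertices in increasing order, are:

  0-simplices (6): a, b, c, d, e, f
  1-simplices (12): ab, ac, ad, ae, bc, bd, be, bf, cd, de, df, ef
  2-simplices (6): abc, abe, ade, bcd, bdf, def

Hence C_0 ≅ Z^6, C_1 ≅ Z^12, C_2 ≅ Z^6.

The boundary map ∂_1: C_1 → C_0 is given by ∂[p,q] = [q] − [p].
The 6×12 boundary matrix has rank 5 and Smith normal form diag(1,1,1,1,1).

The boundary map ∂_2: C_2 → C_1 sends each 2-simplex [p,q,r] to [q,r] − [p,r] + [p,q]. For instance
  ∂def = ef − df + de,
  ∂ade = de − ae + ad.
This gives a 12×6 integer matrix of rank 6; reducing to Smith normal form yields diagonal entries (1,1,1,1,1,1).

Computing H_k = (kernel of ∂_k) / (image of ∂_{k+1}):

  H_1: rank ker ∂_1 − rank ∂_2 = (12 − 5) − 6 = 1, and the invariant factors of ∂_2 are all 1, so H_1 ≅ Z.

(K is a triangulation of the cylinder S^1 x I.)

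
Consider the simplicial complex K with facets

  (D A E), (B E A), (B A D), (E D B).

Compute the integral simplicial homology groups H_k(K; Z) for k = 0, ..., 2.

Fix the vertex order A < B < D < E and write every simplex with vertices in increasing order. Then dim K = 2 and the simplices of K are:

  0-simplices (4): A, B, D, E
  1-simplices (6): AB, AD, AE, BD, BE, DE
  2-simplices (4): ABD, ABE, ADE, BDE

so the chain groups are C_0 ≅ Z^4, C_1 ≅ Z^6, C_2 ≅ Z^4.

Boundary ∂_1: C_1 → C_0 is given by ∂[p,q] = [q] − [p]. For instance
  ∂AD = D − A.
The 4×6 boundary matrix has rank 3 and Smith normal form diag(1,1,1).

The boundary map ∂_2: C_2 → C_1 sends each 2-simplex [p,q,r] to [q,r] − [p,r] + [p,q]. For instance
  ∂ABE = BE − AE + AB,
  ∂BDE = DE − BE + BD.
The resulting 6×4 matrix has rank 3, and its Smith normal form has invariant factors (1,1,1).

Now H_k = ker ∂_k / im ∂_{k+1}, so:

  H_0: rank C_0 − rank ∂_1 = 4 − 3 = 1, and the invariant factors of ∂_1 are all 1, so H_0 = Z.
  H_1: rank ker ∂_1 − rank ∂_2 = (6 − 3) − 3 = 0, and the invariant factors of ∂_2 are all 1, so H_1 = 0.
  H_2: rank ker ∂_2 − rank ∂_3 = (4 − 3) − 0 = 1, and there is no ∂_3, so H_2 = Z.

(K is a triangulation of the 2-sphere S^2.)

H_0 = Z,  H_1 = 0,  H_2 = Z.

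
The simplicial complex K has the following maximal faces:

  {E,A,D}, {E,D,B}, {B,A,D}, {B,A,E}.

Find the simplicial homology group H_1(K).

We work with the vertex ordering A < B < D < E. The simplices of K, each written with vertices in increasing order, are:

  0-simplices (4): A, B, D, E
  1-simplices (6): AB, AD, AE, BD, BE, DE
  2-simplices (4): ABD, ABE, ADE, BDE

giving chain groups C_0 ≅ Z^4, C_1 ≅ Z^6, C_2 ≅ Z^4.

Boundary ∂_1: C_1 → C_0 sends each edge [p,q] (with p < q) to q − p. For instance
  ∂AD = D − A.
The 4×6 boundary matrix has rank 3 and Smith normal form diag(1,1,1).

Boundary ∂_2: C_2 → C_1 maps a triangle to the signed sum of its edges. For instance
  ∂BDE = DE − BE + BD,
  ∂ABE = BE − AE + AB.
The 6×4 boundary matrix has rank 3 and Smith normal form diag(1,1,1).

From H_k ≅ ker(∂_k) / im(∂_{k+1}) we obtain:

  H_1: rank ker ∂_1 − rank ∂_2 = (6 − 3) − 3 = 0, and the invariant factors of ∂_2 are all 1, so H_1 ≅ 0.

H_1 ≅ 0.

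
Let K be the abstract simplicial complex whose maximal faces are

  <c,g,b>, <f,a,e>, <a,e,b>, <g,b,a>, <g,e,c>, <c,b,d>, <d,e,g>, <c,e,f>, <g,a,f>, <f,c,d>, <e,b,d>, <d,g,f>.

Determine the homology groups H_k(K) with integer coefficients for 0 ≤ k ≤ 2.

Fix the vertex order a < b < c < d < e < f < g and write every simplex with vertices in increasing order. Then dim K = 2 and the simplices of K are:

  0-simplices (7): a, b, c, d, e, f, g
  1-simplices (18): ab, ae, af, ag, bc, bd, be, bg, cd, ce, cf, cg, de, df, dg, ef, eg, fg
  2-simplices (12): abe, abg, aef, afg, bcd, bcg, bde, cdf, cef, ceg, deg, dfg

Hence C_0 ≅ Z^7, C_1 ≅ Z^18, C_2 ≅ Z^12.

Boundary ∂_1: C_1 → C_0 is given by ∂[p,q] = [q] − [p].
The resulting 7×18 matrix has rank 6, and its Smith normal form has invariant factors (1,1,1,1,1,1).

∂_2: C_2 → C_1 sends each 2-simplex [p,q,r] to [q,r] − [p,r] + [p,q]. For instance
  ∂bcd = cd − bd + bc,
  ∂abg = bg − ag + ab.
As a 18×12 matrix over Z this has rank 12, with invariant factors (1,1,1,1,1,1,1,1,1,1,1,2).

Now H_k = ker ∂_k / im ∂_{k+1}, so:

  H_0: rank C_0 − rank ∂_1 = 7 − 6 = 1, and the invariant factors of ∂_1 are all 1, so H_0 ≅ Z.
  H_1: rank ker ∂_1 − rank ∂_2 = (18 − 6) − 12 = 0, and ∂_2 has invariant factor 2 > 1, so H_1 ≅ Z_2.
  H_2: rank ker ∂_2 − rank ∂_3 = (12 − 12) − 0 = 0, and there is no ∂_3, so H_2 ≅ 0.

H_0 = Z,  H_1 = Z_2,  H_2 = 0.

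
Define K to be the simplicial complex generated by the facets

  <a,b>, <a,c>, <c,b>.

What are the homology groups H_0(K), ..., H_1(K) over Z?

H_0 ≅ Z,  H_1 ≅ Z.

Take the total order a < b < c on the vertex set. Then K (dimension 1) consists of the simplices:

  0-simplices (3): a, b, c
  1-simplices (3): ab, ac, bc

giving chain groups C_0 ≅ Z^3, C_1 ≅ Z^3.

The boundary map ∂_1: C_1 → C_0 maps an edge to its endpoints' difference, ∂[p,q] = q − p. For instance
  ∂bc = c − b.
As a 3×3 matrix over Z this has rank 2, with invariant factors (1,1).

From H_k ≅ ker(∂_k) / im(∂_{k+1}) we obtain:

  H_0: rank C_0 − rank ∂_1 = 3 − 2 = 1, and the invariant factors of ∂_1 are all 1, so H_0 = Z.
  H_1: rank ker ∂_1 − rank ∂_2 = (3 − 2) − 0 = 1, and there is no ∂_2, so H_1 = Z.

(K is a triangulation of the circle S^1.)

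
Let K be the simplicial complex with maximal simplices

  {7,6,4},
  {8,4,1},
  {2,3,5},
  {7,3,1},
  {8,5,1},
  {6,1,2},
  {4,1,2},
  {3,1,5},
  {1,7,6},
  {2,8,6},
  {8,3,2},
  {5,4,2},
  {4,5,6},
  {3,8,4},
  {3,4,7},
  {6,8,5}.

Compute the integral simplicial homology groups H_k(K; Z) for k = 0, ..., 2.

H_0 = Z,  H_1 = Z^2,  H_2 = Z.

Order the vertices as 1 < 2 < 3 < 4 < 5 < 6 < 7 < 8. Listing each simplex with vertices in this order, K has dimension 2 with simplices:

  0-simplices (8): [1], [2], [3], [4], [5], [6], [7], [8]
  1-simplices (24): (24 of them)
  2-simplices (16): [1,2,4], [1,2,6], [1,3,5], [1,3,7], [1,4,8], [1,5,8], [1,6,7], [2,3,5], [2,3,8], [2,4,5], [2,6,8], [3,4,7], [3,4,8], [4,5,6], [4,6,7], [5,6,8]

giving chain groups C_0 ≅ Z^8, C_1 ≅ Z^24, C_2 ≅ Z^16.

∂_1: C_1 → C_0 sends each edge [p,q] (with p < q) to q − p. For instance
  ∂[2,4] = [4] − [2].
The resulting 8×24 matrix has rank 7, and its Smith normal form has invariant factors (1,1,1,1,1,1,1).

Boundary ∂_2: C_2 → C_1 sends each 2-simplex [p,q,r] to [q,r] − [p,r] + [p,q]. For instance
  ∂[2,3,8] = [3,8] − [2,8] + [2,3],
  ∂[1,2,6] = [2,6] − [1,6] + [1,2].
The resulting 24×16 matrix has rank 15, and its Smith normal form has invariant factors (1,1,1,1,1,1,1,1,1,1,1,1,1,1,1).

Now H_k = ker ∂_k / im ∂_{k+1}, so:

  H_0: rank C_0 − rank ∂_1 = 8 − 7 = 1, and the invariant factors of ∂_1 are all 1, so H_0 = Z.
  H_1: rank ker ∂_1 − rank ∂_2 = (24 − 7) − 15 = 2, and the invariant factors of ∂_2 are all 1, so H_1 = Z^2.
  H_2: rank ker ∂_2 − rank ∂_3 = (16 − 15) − 0 = 1, and there is no ∂_3, so H_2 = Z.

As a check, the Euler characteristic is 8 − 24 + 16 = 0, which agrees with 1 − 2 + 1 = 0.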